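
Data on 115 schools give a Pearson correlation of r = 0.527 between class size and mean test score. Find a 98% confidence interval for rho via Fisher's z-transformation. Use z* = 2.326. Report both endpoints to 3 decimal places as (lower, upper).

(0.351, 0.667)

z_r = atanh(0.527) = 0.585982;  SE = 1/√(n−3) = 1/√112 = 0.094491
z-limits: 0.585982 ± 2.326·0.094491 = 0.585982 ± 0.219786 = [0.366196, 0.805768]
ρ-limits: (tanh 0.366196, tanh 0.805768) = (0.351, 0.667)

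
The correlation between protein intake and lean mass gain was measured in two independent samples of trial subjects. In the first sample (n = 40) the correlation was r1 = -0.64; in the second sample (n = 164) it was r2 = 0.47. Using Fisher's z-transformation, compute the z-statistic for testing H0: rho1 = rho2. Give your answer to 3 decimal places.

-6.956

z1 = atanh(-0.64) = -0.758174,  z2 = atanh(0.47) = 0.510070
SE = √(1/(n1−3) + 1/(n2−3)) = √(1/37 + 1/161) = √(0.0270270 + 0.0062112) = √0.0332382 = 0.182313
z = (z1 − z2)/SE = (-0.758174 − 0.510070) / 0.182313 = -1.268244 / 0.182313 = -6.956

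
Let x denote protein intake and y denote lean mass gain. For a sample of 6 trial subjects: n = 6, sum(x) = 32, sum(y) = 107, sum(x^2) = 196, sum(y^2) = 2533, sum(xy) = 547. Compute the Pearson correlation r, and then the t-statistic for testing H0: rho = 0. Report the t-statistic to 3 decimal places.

-0.383

Numerator: nΣxy − (Σx)(Σy) = 6·547 − (32)(107) = -142
Denominator: √[(nΣx²−(Σx)²)(nΣy²−(Σy)²)]
  nΣx²−(Σx)² = 6·196 − 1024 = 152;  nΣy²−(Σy)² = 6·2533 − 11449 = 3749
  √(152·3749) = √569848 = 754.8828
r = -142 / 754.8828 = -0.1881
t = r·√(n−2)/√(1−r²) = -0.1881·√4 / √(1−0.035382) = -0.376200 / 0.982150 = -0.383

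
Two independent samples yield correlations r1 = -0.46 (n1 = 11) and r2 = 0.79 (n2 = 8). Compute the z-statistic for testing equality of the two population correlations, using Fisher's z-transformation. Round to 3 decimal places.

z1 = atanh(-0.46) = -0.497311,  z2 = atanh(0.79) = 1.071432
SE = √(1/(n1−3) + 1/(n2−3)) = √(1/8 + 1/5) = √(0.1250000 + 0.2000000) = √0.3250000 = 0.570088
z = (z1 − z2)/SE = (-0.497311 − 1.071432) / 0.570088 = -1.568743 / 0.570088 = -2.752

-2.752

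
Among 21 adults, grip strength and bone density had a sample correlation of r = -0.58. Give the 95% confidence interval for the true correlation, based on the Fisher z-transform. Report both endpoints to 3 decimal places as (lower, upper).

(-0.809, -0.198)

Fisher z: z_r = atanh(r) = ½·ln((1+(-0.58))/(1−(-0.58))) = -0.662463
SE(z) = 1/√(n−3) = 1/√18 = 0.235702
95% ⇒ z* = 1.960; margin = 1.960·0.235702 = 0.461976
CI on z-scale: (-1.124439, -0.200487)
Back-transform: tanh(-1.124439) = -0.809107, tanh(-0.200487) = -0.197843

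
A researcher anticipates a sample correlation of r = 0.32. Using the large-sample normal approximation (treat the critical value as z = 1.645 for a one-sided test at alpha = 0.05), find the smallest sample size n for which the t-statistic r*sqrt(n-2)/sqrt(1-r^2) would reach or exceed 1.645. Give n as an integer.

r√(n−2)/√(1−r²) ≥ 1.645  ⇔  n−2 ≥ (1.645)²·(1−r²)/r²
(1−r²)/r² = (1−0.1024)/0.1024 = 8.7656
n ≥ 2 + 2.706025·8.7656 = 2 + 23.7199 = 25.7199
⌈25.7199⌉ = 26

26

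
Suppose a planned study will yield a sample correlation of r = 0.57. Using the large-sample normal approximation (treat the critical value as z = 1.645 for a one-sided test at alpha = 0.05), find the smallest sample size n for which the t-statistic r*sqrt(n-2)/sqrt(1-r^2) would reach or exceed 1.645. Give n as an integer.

r√(n−2)/√(1−r²) ≥ 1.645  ⇔  n−2 ≥ (1.645)²·(1−r²)/r²
(1−r²)/r² = (1−0.3249)/0.3249 = 2.0779
n ≥ 2 + 2.706025·2.0779 = 2 + 5.6228 = 7.6228
⌈7.6228⌉ = 8

8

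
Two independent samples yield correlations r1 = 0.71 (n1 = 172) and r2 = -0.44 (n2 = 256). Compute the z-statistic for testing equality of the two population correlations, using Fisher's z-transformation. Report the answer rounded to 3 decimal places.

13.684

z1 = atanh(0.71) = 0.887184,  z2 = atanh(-0.44) = -0.472231
SE = √(1/(n1−3) + 1/(n2−3)) = √(1/169 + 1/253) = √(0.0059172 + 0.0039526) = √0.0098698 = 0.099347
z = (z1 − z2)/SE = (0.887184 − (-0.472231)) / 0.099347 = 1.359415 / 0.099347 = 13.684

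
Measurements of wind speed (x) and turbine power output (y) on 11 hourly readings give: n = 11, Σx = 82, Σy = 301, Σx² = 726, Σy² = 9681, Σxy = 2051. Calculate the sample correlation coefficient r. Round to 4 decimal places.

S_xy = nΣxy − ΣxΣy = 11·2051 − 82·301 = 22561 − 24682 = -2121
S_xx = nΣx² − (Σx)² = 11·726 − 82² = 7986 − 6724 = 1262
S_yy = nΣy² − (Σy)² = 11·9681 − 301² = 106491 − 90601 = 15890
r = S_xy / √(S_xx·S_yy) = -2121 / √(1262·15890) = -2121 / √20053180 = -2121 / 4478.0777 = -0.4736

-0.4736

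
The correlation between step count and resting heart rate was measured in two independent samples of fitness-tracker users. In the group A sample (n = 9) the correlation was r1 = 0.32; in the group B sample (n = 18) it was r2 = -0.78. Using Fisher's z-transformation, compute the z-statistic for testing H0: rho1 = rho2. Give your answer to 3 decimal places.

2.851

z1 = atanh(0.32) = 0.331647,  z2 = atanh(-0.78) = -1.045371
SE = √(1/(n1−3) + 1/(n2−3)) = √(1/6 + 1/15) = √(0.1666667 + 0.0666667) = √0.2333334 = 0.483046
z = (z1 − z2)/SE = (0.331647 − (-1.045371)) / 0.483046 = 1.377018 / 0.483046 = 2.851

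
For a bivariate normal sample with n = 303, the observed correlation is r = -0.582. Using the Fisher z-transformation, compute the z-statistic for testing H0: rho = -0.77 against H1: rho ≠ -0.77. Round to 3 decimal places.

6.146

Fisher z: atanh(-0.582) = -0.665482, atanh(-0.77) = -1.020328
z = (z_r − z_0)·√(n−3) = (-0.665482 − (-1.020328))·√300 = 0.354846 · 17.320508 = 6.146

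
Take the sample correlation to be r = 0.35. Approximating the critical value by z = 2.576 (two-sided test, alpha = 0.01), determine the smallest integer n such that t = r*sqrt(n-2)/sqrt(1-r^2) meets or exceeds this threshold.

Need r·√(n−2)/√(1−r²) ≥ 2.576
√(n−2) ≥ 2.576·√(1−0.1225) / 0.35 = 2.576·0.936750 / 0.35 = 6.8945
n−2 ≥ 47.5341  ⇒  n ≥ 49.5341
Smallest integer n = 50

50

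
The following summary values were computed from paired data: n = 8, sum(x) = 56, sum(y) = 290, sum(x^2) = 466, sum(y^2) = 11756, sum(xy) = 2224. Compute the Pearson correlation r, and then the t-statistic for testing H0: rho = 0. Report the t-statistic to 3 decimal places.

Numerator: nΣxy − (Σx)(Σy) = 8·2224 − (56)(290) = 1552
Denominator: √[(nΣx²−(Σx)²)(nΣy²−(Σy)²)]
  nΣx²−(Σx)² = 8·466 − 3136 = 592;  nΣy²−(Σy)² = 8·11756 − 84100 = 9948
  √(592·9948) = √5889216 = 2426.7707
r = 1552 / 2426.7707 = 0.6395
t = r·√(n−2)/√(1−r²) = 0.6395·√6 / √(1−0.408960) = 1.566449 / 0.768791 = 2.038

2.038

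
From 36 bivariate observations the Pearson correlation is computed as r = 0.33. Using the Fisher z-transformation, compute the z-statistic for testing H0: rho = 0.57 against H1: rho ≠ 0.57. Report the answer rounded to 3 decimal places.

-1.750

Fisher z: atanh(0.33) = 0.342828, atanh(0.57) = 0.647523
z = (z_r − z_0)·√(n−3) = (0.342828 − 0.647523)·√33 = -0.304695 · 5.744563 = -1.750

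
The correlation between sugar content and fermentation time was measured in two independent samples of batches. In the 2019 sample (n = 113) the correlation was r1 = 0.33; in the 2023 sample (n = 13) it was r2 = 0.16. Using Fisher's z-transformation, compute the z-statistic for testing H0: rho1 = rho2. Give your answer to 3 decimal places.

0.549

z1 = atanh(0.33) = 0.342828,  z2 = atanh(0.16) = 0.161387
SE = √(1/(n1−3) + 1/(n2−3)) = √(1/110 + 1/10) = √(0.0090909 + 0.1000000) = √0.1090909 = 0.330289
z = (z1 − z2)/SE = (0.342828 − 0.161387) / 0.330289 = 0.181441 / 0.330289 = 0.549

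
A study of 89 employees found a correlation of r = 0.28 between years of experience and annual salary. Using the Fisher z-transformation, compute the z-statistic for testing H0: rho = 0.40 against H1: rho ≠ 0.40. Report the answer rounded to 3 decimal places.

-1.261

z_r = atanh(0.28) = 0.287682,  z_0 = atanh(0.40) = 0.423649
SE = 1/√(n−3) = 1/√86 = 0.107833
z = (z_r − z_0)/SE = (0.287682 − 0.423649) / 0.107833 = -0.135967 / 0.107833 = -1.261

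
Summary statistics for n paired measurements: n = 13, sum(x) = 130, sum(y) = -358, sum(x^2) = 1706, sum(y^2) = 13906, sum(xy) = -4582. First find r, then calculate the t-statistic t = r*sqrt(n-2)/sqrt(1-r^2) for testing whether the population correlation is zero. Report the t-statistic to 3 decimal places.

Numerator: nΣxy − (Σx)(Σy) = 13·(-4582) − (130)(-358) = -13026
Denominator: √[(nΣx²−(Σx)²)(nΣy²−(Σy)²)]
  nΣx²−(Σx)² = 13·1706 − 16900 = 5278;  nΣy²−(Σy)² = 13·13906 − 128164 = 52614
  √(5278·52614) = √277696692 = 16664.2339
r = -13026 / 16664.2339 = -0.7817
t = r·√(n−2)/√(1−r²) = -0.7817·√11 / √(1−0.611055) = -2.592606 / 0.623655 = -4.157

-4.157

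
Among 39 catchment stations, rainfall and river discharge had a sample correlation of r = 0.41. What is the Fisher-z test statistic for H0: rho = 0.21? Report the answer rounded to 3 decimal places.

z_r = atanh(0.41) = 0.435611,  z_0 = atanh(0.21) = 0.213171
SE = 1/√(n−3) = 1/√36 = 0.166667
z = (z_r − z_0)/SE = (0.435611 − 0.213171) / 0.166667 = 0.222440 / 0.166667 = 1.335

1.335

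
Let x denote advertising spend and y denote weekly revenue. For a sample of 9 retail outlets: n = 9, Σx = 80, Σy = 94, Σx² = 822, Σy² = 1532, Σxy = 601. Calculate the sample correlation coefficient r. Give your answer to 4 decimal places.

-0.9496

Numerator: nΣxy − (Σx)(Σy) = 9·601 − (80)(94) = -2111
Denominator: √[(nΣx²−(Σx)²)(nΣy²−(Σy)²)]
  nΣx²−(Σx)² = 9·822 − 6400 = 998;  nΣy²−(Σy)² = 9·1532 − 8836 = 4952
  √(998·4952) = √4942096 = 2223.0825
r = -2111 / 2223.0825 = -0.9496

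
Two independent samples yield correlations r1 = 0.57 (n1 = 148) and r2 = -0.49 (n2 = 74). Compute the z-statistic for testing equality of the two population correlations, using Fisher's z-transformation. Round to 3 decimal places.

8.171

Fisher z-transforms: z1 = atanh(0.57) = 0.647523, z2 = atanh(-0.49) = -0.536060; difference d = 1.183583
Var(d) = 1/145 + 1/71 = 0.0068966 + 0.0140845 = 0.0209811
z = d/√Var(d) = 1.183583 / √0.0209811 = 1.183583 / 0.144849 = 8.171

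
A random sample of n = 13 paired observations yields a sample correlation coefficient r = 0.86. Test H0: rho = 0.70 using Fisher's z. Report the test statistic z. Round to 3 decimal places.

z_r = atanh(0.86) = 1.293345,  z_0 = atanh(0.70) = 0.867301
SE = 1/√(n−3) = 1/√10 = 0.316228
z = (z_r − z_0)/SE = (1.293345 − 0.867301) / 0.316228 = 0.426044 / 0.316228 = 1.347

1.347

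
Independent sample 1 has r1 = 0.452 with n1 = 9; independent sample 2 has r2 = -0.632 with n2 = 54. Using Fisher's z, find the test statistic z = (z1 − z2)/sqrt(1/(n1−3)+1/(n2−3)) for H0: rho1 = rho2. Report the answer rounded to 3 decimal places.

2.854

Fisher z-transforms: z1 = atanh(0.452) = 0.487211, z2 = atanh(-0.632) = -0.744739; difference d = 1.231950
Var(d) = 1/6 + 1/51 = 0.1666667 + 0.0196078 = 0.1862745
z = d/√Var(d) = 1.231950 / √0.1862745 = 1.231950 / 0.431595 = 2.854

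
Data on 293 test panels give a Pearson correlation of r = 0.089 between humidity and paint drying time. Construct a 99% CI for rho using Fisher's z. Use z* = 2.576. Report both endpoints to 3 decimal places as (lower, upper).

(-0.062, 0.236)

Fisher z: z_r = atanh(r) = ½·ln((1+0.089)/(1−0.089)) = 0.089236
SE(z) = 1/√(n−3) = 1/√290 = 0.058722
99% ⇒ z* = 2.576; margin = 2.576·0.058722 = 0.151268
CI on z-scale: (-0.062032, 0.240504)
Back-transform: tanh(-0.062032) = -0.061953, tanh(0.240504) = 0.235972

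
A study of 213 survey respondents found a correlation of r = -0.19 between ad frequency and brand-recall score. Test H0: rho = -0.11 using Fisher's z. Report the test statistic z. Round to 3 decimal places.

-1.187

Fisher z: atanh(-0.19) = -0.192337, atanh(-0.11) = -0.110447
z = (z_r − z_0)·√(n−3) = (-0.192337 − (-0.110447))·√210 = -0.081890 · 14.491377 = -1.187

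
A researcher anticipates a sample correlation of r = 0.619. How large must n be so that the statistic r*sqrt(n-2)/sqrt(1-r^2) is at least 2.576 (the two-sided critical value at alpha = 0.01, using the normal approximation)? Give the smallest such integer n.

13

r√(n−2)/√(1−r²) ≥ 2.576  ⇔  n−2 ≥ (2.576)²·(1−r²)/r²
(1−r²)/r² = (1−0.383161)/0.383161 = 1.6099
n ≥ 2 + 6.635776·1.6099 = 2 + 10.6829 = 12.6829
⌈12.6829⌉ = 13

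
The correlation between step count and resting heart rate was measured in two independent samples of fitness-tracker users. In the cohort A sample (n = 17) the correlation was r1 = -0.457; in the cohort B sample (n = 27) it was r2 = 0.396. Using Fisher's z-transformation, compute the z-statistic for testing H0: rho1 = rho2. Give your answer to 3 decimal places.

-2.713

z1 = atanh(-0.457) = -0.493513,  z2 = atanh(0.396) = 0.418896
SE = √(1/(n1−3) + 1/(n2−3)) = √(1/14 + 1/24) = √(0.0714286 + 0.0416667) = √0.1130953 = 0.336296
z = (z1 − z2)/SE = (-0.493513 − 0.418896) / 0.336296 = -0.912409 / 0.336296 = -2.713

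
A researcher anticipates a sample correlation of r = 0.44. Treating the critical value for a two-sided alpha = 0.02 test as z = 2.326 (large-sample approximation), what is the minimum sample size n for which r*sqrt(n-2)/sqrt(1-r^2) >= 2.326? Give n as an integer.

25

Need r·√(n−2)/√(1−r²) ≥ 2.326
√(n−2) ≥ 2.326·√(1−0.1936) / 0.44 = 2.326·0.897998 / 0.44 = 4.7471
n−2 ≥ 22.5350  ⇒  n ≥ 24.5350
Smallest integer n = 25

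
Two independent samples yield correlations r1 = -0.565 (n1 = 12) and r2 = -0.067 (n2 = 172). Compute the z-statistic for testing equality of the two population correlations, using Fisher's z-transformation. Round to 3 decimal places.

z1 = atanh(-0.565) = -0.640148,  z2 = atanh(-0.067) = -0.067101
SE = √(1/(n1−3) + 1/(n2−3)) = √(1/9 + 1/169) = √(0.1111111 + 0.0059172) = √0.1170283 = 0.342094
z = (z1 − z2)/SE = (-0.640148 − (-0.067101)) / 0.342094 = -0.573047 / 0.342094 = -1.675

-1.675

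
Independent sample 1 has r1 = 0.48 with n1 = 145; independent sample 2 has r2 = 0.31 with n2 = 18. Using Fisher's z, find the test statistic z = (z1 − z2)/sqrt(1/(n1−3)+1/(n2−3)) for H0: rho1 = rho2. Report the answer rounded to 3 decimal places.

Fisher z-transforms: z1 = atanh(0.48) = 0.522984, z2 = atanh(0.31) = 0.320545; difference d = 0.202439
Var(d) = 1/142 + 1/15 = 0.0070423 + 0.0666667 = 0.0737090
z = d/√Var(d) = 0.202439 / √0.0737090 = 0.202439 / 0.271494 = 0.746

0.746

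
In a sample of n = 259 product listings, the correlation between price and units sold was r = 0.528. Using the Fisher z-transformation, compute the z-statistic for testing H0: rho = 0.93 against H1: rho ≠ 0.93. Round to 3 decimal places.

Fisher z: atanh(0.528) = 0.587368, atanh(0.93) = 1.658390
z = (z_r − z_0)·√(n−3) = (0.587368 − 1.658390)·√256 = -1.071022 · 16.000000 = -17.136

-17.136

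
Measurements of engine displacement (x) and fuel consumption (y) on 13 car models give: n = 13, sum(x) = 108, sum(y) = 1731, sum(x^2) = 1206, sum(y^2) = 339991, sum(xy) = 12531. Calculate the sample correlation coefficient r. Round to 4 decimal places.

S_xy = nΣxy − ΣxΣy = 13·12531 − 108·1731 = 162903 − 186948 = -24045
S_xx = nΣx² − (Σx)² = 13·1206 − 108² = 15678 − 11664 = 4014
S_yy = nΣy² − (Σy)² = 13·339991 − 1731² = 4419883 − 2996361 = 1423522
r = S_xy / √(S_xx·S_yy) = -24045 / √(4014·1423522) = -24045 / √5714017308 = -24045 / 75591.1192 = -0.3181

-0.3181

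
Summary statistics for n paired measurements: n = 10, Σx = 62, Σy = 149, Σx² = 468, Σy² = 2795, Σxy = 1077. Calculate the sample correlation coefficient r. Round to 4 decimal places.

S_xy = nΣxy − ΣxΣy = 10·1077 − 62·149 = 10770 − 9238 = 1532
S_xx = nΣx² − (Σx)² = 10·468 − 62² = 4680 − 3844 = 836
S_yy = nΣy² − (Σy)² = 10·2795 − 149² = 27950 − 22201 = 5749
r = S_xy / √(S_xx·S_yy) = 1532 / √(836·5749) = 1532 / √4806164 = 1532 / 2192.2965 = 0.6988

0.6988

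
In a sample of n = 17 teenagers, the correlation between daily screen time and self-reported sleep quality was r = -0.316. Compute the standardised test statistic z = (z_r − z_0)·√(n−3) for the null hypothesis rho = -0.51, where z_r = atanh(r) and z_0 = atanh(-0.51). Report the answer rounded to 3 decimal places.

z_r = atanh(-0.316) = -0.327197,  z_0 = atanh(-0.51) = -0.562730
SE = 1/√(n−3) = 1/√14 = 0.267261
z = (z_r − z_0)/SE = (-0.327197 − (-0.562730)) / 0.267261 = 0.235533 / 0.267261 = 0.881

0.881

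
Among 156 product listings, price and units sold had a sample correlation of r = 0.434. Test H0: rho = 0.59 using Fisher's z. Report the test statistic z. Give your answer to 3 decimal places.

-2.633

Fisher z: atanh(0.434) = 0.464814, atanh(0.59) = 0.677666
z = (z_r − z_0)·√(n−3) = (0.464814 − 0.677666)·√153 = -0.212852 · 12.369317 = -2.633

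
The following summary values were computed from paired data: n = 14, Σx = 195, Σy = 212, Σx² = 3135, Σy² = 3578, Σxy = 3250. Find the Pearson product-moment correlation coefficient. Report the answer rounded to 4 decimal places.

0.7571

Numerator: nΣxy − (Σx)(Σy) = 14·3250 − (195)(212) = 4160
Denominator: √[(nΣx²−(Σx)²)(nΣy²−(Σy)²)]
  nΣx²−(Σx)² = 14·3135 − 38025 = 5865;  nΣy²−(Σy)² = 14·3578 − 44944 = 5148
  √(5865·5148) = √30193020 = 5494.8176
r = 4160 / 5494.8176 = 0.7571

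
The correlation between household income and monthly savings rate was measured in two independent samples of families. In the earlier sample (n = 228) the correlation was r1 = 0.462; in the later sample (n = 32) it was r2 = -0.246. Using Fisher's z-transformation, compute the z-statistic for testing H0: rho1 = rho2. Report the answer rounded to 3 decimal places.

3.806

z1 = atanh(0.462) = 0.499851,  z2 = atanh(-0.246) = -0.251151
SE = √(1/(n1−3) + 1/(n2−3)) = √(1/225 + 1/29) = √(0.0044444 + 0.0344828) = √0.0389272 = 0.197300
z = (z1 − z2)/SE = (0.499851 − (-0.251151)) / 0.197300 = 0.751002 / 0.197300 = 3.806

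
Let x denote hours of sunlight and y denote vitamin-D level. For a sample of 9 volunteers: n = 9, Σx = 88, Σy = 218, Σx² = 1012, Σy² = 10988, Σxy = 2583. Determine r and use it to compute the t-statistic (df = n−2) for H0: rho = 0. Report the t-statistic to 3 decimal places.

S_xy = nΣxy − ΣxΣy = 9·2583 − 88·218 = 23247 − 19184 = 4063
S_xx = nΣx² − (Σx)² = 9·1012 − 88² = 9108 − 7744 = 1364
S_yy = nΣy² − (Σy)² = 9·10988 − 218² = 98892 − 47524 = 51368
r = S_xy / √(S_xx·S_yy) = 4063 / √(1364·51368) = 4063 / √70065952 = 4063 / 8370.5407 = 0.4854
t = r·√(n−2)/√(1−r²) = 0.4854·√7 / √(1−0.235613) = 1.284248 / 0.874292 = 1.469

1.469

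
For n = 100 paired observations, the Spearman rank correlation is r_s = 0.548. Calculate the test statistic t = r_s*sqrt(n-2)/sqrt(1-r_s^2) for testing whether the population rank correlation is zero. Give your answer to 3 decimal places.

6.485

t = r_s·√(n−2) / √(1−r_s²) with r_s = 0.548, n = 100
  = 0.548·√98 / √(1 − 0.300304)
  = 0.548·9.899495 / 0.836478
  = 5.424923 / 0.836478 = 6.485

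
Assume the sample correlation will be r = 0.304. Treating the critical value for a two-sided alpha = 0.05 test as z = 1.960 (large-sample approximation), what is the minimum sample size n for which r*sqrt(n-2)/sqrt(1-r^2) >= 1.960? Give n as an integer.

40

r√(n−2)/√(1−r²) ≥ 1.960  ⇔  n−2 ≥ (1.960)²·(1−r²)/r²
(1−r²)/r² = (1−0.092416)/0.092416 = 9.8206
n ≥ 2 + 3.8416·9.8206 = 2 + 37.7268 = 39.7268
⌈39.7268⌉ = 40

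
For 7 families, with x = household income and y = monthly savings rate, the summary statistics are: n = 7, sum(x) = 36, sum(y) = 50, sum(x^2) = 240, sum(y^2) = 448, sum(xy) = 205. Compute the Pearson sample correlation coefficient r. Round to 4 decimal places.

-0.7386

Numerator: nΣxy − (Σx)(Σy) = 7·205 − (36)(50) = -365
Denominator: √[(nΣx²−(Σx)²)(nΣy²−(Σy)²)]
  nΣx²−(Σx)² = 7·240 − 1296 = 384;  nΣy²−(Σy)² = 7·448 − 2500 = 636
  √(384·636) = √244224 = 494.1902
r = -365 / 494.1902 = -0.7386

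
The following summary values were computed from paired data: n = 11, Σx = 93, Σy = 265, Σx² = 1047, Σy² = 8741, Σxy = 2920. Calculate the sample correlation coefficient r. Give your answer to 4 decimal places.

Numerator: nΣxy − (Σx)(Σy) = 11·2920 − (93)(265) = 7475
Denominator: √[(nΣx²−(Σx)²)(nΣy²−(Σy)²)]
  nΣx²−(Σx)² = 11·1047 − 8649 = 2868;  nΣy²−(Σy)² = 11·8741 − 70225 = 25926
  √(2868·25926) = √74355768 = 8622.9791
r = 7475 / 8622.9791 = 0.8669

0.8669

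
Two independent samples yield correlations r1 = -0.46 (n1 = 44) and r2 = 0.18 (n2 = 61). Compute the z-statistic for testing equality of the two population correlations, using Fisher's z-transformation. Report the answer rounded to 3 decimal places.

-3.329

z1 = atanh(-0.46) = -0.497311,  z2 = atanh(0.18) = 0.181983
SE = √(1/(n1−3) + 1/(n2−3)) = √(1/41 + 1/58) = √(0.0243902 + 0.0172414) = √0.0416316 = 0.204038
z = (z1 − z2)/SE = (-0.497311 − 0.181983) / 0.204038 = -0.679294 / 0.204038 = -3.329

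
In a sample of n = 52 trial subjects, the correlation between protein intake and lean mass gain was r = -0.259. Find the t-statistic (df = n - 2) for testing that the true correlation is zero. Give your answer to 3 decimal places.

1 − r² = 1 − 0.067081 = 0.932919;  √(1−r²) = 0.965877
√(n−2) = √50 = 7.071068
t = r·√(n−2)/√(1−r²) = -0.259 · 7.071068 / 0.965877 = -1.896

-1.896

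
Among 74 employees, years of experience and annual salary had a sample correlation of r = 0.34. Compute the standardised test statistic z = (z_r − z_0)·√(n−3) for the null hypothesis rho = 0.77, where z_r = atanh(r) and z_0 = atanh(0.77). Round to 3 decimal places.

Fisher z: atanh(0.34) = 0.354093, atanh(0.77) = 1.020328
z = (z_r − z_0)·√(n−3) = (0.354093 − 1.020328)·√71 = -0.666235 · 8.426150 = -5.614

-5.614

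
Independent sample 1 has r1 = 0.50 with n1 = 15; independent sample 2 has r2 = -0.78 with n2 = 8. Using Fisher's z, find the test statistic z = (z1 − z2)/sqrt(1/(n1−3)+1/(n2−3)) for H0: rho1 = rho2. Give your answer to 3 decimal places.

Fisher z-transforms: z1 = atanh(0.50) = 0.549306, z2 = atanh(-0.78) = -1.045371; difference d = 1.594677
Var(d) = 1/12 + 1/5 = 0.0833333 + 0.2000000 = 0.2833333
z = d/√Var(d) = 1.594677 / √0.2833333 = 1.594677 / 0.532291 = 2.996

2.996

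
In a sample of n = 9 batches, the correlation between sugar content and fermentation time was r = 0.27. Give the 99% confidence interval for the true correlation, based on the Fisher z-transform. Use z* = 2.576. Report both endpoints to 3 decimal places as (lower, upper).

z_r = atanh(0.27) = 0.276864;  SE = 1/√(n−3) = 1/√6 = 0.408248
z-limits: 0.276864 ± 2.576·0.408248 = 0.276864 ± 1.051647 = [-0.774783, 1.328511]
ρ-limits: (tanh -0.774783, tanh 1.328511) = (-0.650, 0.869)

(-0.650, 0.869)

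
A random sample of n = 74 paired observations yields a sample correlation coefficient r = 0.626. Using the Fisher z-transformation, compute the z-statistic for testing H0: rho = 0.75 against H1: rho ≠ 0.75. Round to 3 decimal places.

z_r = atanh(0.626) = 0.734811,  z_0 = atanh(0.75) = 0.972955
SE = 1/√(n−3) = 1/√71 = 0.118678
z = (z_r − z_0)/SE = (0.734811 − 0.972955) / 0.118678 = -0.238144 / 0.118678 = -2.007

-2.007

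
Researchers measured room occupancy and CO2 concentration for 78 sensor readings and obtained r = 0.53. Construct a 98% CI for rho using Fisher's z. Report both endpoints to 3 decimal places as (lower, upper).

z_r = atanh(0.53) = 0.590145;  SE = 1/√(n−3) = 1/√75 = 0.115470
z-limits: 0.590145 ± 2.326·0.115470 = 0.590145 ± 0.268583 = [0.321562, 0.858728]
ρ-limits: (tanh 0.321562, tanh 0.858728) = (0.311, 0.696)

(0.311, 0.696)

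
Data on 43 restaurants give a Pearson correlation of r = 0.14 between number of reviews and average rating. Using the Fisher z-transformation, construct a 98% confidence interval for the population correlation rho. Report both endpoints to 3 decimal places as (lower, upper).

(-0.223, 0.469)

z_r = atanh(0.14) = 0.140926;  SE = 1/√(n−3) = 1/√40 = 0.158114
z-limits: 0.140926 ± 2.326·0.158114 = 0.140926 ± 0.367773 = [-0.226847, 0.508699]
ρ-limits: (tanh -0.226847, tanh 0.508699) = (-0.223, 0.469)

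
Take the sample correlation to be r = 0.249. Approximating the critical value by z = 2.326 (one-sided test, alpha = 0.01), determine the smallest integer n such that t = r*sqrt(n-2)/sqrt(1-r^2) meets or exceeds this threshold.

Need r·√(n−2)/√(1−r²) ≥ 2.326
√(n−2) ≥ 2.326·√(1−0.062001) / 0.249 = 2.326·0.968503 / 0.249 = 9.0471
n−2 ≥ 81.8500  ⇒  n ≥ 83.8500
Smallest integer n = 84

84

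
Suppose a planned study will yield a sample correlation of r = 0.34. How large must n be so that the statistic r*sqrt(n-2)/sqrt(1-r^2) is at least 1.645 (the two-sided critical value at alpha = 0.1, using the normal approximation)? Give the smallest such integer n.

r√(n−2)/√(1−r²) ≥ 1.645  ⇔  n−2 ≥ (1.645)²·(1−r²)/r²
(1−r²)/r² = (1−0.1156)/0.1156 = 7.6505
n ≥ 2 + 2.706025·7.6505 = 2 + 20.7024 = 22.7024
⌈22.7024⌉ = 23

23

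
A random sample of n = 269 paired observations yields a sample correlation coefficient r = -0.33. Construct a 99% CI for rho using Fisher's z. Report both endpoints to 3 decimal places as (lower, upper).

(-0.463, -0.183)

z_r = atanh(-0.33) = -0.342828;  SE = 1/√(n−3) = 1/√266 = 0.061314
z-limits: -0.342828 ± 2.576·0.061314 = -0.342828 ± 0.157945 = [-0.500773, -0.184883]
ρ-limits: (tanh -0.500773, tanh -0.184883) = (-0.463, -0.183)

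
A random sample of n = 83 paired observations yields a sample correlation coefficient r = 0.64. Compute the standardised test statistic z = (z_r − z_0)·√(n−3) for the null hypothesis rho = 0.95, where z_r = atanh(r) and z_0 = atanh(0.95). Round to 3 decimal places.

-9.603

z_r = atanh(0.64) = 0.758174,  z_0 = atanh(0.95) = 1.831781
SE = 1/√(n−3) = 1/√80 = 0.111803
z = (z_r − z_0)/SE = (0.758174 − 1.831781) / 0.111803 = -1.073607 / 0.111803 = -9.603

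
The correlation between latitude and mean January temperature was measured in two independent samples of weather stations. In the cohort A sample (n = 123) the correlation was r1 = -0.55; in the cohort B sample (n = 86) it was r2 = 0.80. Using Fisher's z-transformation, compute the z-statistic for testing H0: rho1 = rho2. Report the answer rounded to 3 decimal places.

Fisher z-transforms: z1 = atanh(-0.55) = -0.618381, z2 = atanh(0.80) = 1.098612; difference d = -1.716993
Var(d) = 1/120 + 1/83 = 0.0083333 + 0.0120482 = 0.0203815
z = d/√Var(d) = -1.716993 / √0.0203815 = -1.716993 / 0.142764 = -12.027

-12.027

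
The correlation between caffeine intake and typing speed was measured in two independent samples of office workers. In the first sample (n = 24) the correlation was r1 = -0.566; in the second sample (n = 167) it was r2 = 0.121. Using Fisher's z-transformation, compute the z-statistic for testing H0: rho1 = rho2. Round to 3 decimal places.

z1 = atanh(-0.566) = -0.641618,  z2 = atanh(0.121) = 0.121596
SE = √(1/(n1−3) + 1/(n2−3)) = √(1/21 + 1/164) = √(0.0476190 + 0.0060976) = √0.0537166 = 0.231768
z = (z1 − z2)/SE = (-0.641618 − 0.121596) / 0.231768 = -0.763214 / 0.231768 = -3.293

-3.293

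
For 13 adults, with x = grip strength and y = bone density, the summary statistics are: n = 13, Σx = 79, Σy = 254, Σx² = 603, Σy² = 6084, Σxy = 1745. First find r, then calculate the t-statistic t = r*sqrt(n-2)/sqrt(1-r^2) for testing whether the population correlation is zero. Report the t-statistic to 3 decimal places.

2.143

Numerator: nΣxy − (Σx)(Σy) = 13·1745 − (79)(254) = 2619
Denominator: √[(nΣx²−(Σx)²)(nΣy²−(Σy)²)]
  nΣx²−(Σx)² = 13·603 − 6241 = 1598;  nΣy²−(Σy)² = 13·6084 − 64516 = 14576
  √(1598·14576) = √23292448 = 4826.2250
r = 2619 / 4826.2250 = 0.5427
t = r·√(n−2)/√(1−r²) = 0.5427·√11 / √(1−0.294523) = 1.799932 / 0.839927 = 2.143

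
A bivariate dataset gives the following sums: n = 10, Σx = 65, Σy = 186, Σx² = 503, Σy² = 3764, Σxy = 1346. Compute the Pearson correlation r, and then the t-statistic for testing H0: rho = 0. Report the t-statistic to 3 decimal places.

5.117

S_xy = nΣxy − ΣxΣy = 10·1346 − 65·186 = 13460 − 12090 = 1370
S_xx = nΣx² − (Σx)² = 10·503 − 65² = 5030 − 4225 = 805
S_yy = nΣy² − (Σy)² = 10·3764 − 186² = 37640 − 34596 = 3044
r = S_xy / √(S_xx·S_yy) = 1370 / √(805·3044) = 1370 / √2450420 = 1370 / 1565.3817 = 0.8752
t = r·√(n−2)/√(1−r²) = 0.8752·√8 / √(1−0.765975) = 2.475439 / 0.483761 = 5.117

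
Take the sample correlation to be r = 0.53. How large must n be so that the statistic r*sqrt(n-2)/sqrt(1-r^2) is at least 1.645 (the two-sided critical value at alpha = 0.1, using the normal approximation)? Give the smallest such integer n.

r√(n−2)/√(1−r²) ≥ 1.645  ⇔  n−2 ≥ (1.645)²·(1−r²)/r²
(1−r²)/r² = (1−0.2809)/0.2809 = 2.5600
n ≥ 2 + 2.706025·2.5600 = 2 + 6.9274 = 8.9274
⌈8.9274⌉ = 9

9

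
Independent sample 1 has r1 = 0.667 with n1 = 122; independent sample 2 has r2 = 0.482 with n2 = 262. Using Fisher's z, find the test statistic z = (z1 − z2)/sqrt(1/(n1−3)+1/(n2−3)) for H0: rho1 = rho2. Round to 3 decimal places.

z1 = atanh(0.667) = 0.805319,  z2 = atanh(0.482) = 0.525586
SE = √(1/(n1−3) + 1/(n2−3)) = √(1/119 + 1/259) = √(0.0084034 + 0.0038610) = √0.0122644 = 0.110745
z = (z1 − z2)/SE = (0.805319 − 0.525586) / 0.110745 = 0.279733 / 0.110745 = 2.526

2.526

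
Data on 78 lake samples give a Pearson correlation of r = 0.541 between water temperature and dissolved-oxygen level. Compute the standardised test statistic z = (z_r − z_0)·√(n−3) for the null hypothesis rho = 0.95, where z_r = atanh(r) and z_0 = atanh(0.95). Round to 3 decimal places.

-10.619

z_r = atanh(0.541) = 0.605568,  z_0 = atanh(0.95) = 1.831781
SE = 1/√(n−3) = 1/√75 = 0.115470
z = (z_r − z_0)/SE = (0.605568 − 1.831781) / 0.115470 = -1.226213 / 0.115470 = -10.619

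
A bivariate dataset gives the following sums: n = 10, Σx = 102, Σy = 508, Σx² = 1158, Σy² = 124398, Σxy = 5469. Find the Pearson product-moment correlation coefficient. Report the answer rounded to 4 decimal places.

S_xy = nΣxy − ΣxΣy = 10·5469 − 102·508 = 54690 − 51816 = 2874
S_xx = nΣx² − (Σx)² = 10·1158 − 102² = 11580 − 10404 = 1176
S_yy = nΣy² − (Σy)² = 10·124398 − 508² = 1243980 − 258064 = 985916
r = S_xy / √(S_xx·S_yy) = 2874 / √(1176·985916) = 2874 / √1159437216 = 2874 / 34050.5098 = 0.0844

0.0844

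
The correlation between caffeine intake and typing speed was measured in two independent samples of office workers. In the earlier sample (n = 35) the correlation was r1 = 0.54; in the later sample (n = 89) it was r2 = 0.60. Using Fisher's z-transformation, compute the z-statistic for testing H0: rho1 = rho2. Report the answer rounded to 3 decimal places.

-0.430

z1 = atanh(0.54) = 0.604156,  z2 = atanh(0.60) = 0.693147
SE = √(1/(n1−3) + 1/(n2−3)) = √(1/32 + 1/86) = √(0.0312500 + 0.0116279) = √0.0428779 = 0.207070
z = (z1 − z2)/SE = (0.604156 − 0.693147) / 0.207070 = -0.088991 / 0.207070 = -0.430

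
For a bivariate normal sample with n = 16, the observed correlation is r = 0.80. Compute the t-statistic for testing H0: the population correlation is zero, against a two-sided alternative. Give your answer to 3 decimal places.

1 − r² = 1 − 0.6400 = 0.3600;  √(1−r²) = 0.600000
√(n−2) = √14 = 3.741657
t = r·√(n−2)/√(1−r²) = 0.80 · 3.741657 / 0.600000 = 4.989

4.989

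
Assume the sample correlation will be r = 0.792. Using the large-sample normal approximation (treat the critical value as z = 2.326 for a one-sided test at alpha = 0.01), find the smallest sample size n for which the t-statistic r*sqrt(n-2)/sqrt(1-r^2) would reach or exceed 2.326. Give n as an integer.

6

r√(n−2)/√(1−r²) ≥ 2.326  ⇔  n−2 ≥ (2.326)²·(1−r²)/r²
(1−r²)/r² = (1−0.627264)/0.627264 = 0.5942
n ≥ 2 + 5.410276·0.5942 = 2 + 3.2148 = 5.2148
⌈5.2148⌉ = 6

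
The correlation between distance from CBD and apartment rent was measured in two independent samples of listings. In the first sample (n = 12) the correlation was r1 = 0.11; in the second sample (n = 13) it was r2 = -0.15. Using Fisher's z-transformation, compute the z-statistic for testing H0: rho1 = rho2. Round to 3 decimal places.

0.569

z1 = atanh(0.11) = 0.110447,  z2 = atanh(-0.15) = -0.151140
SE = √(1/(n1−3) + 1/(n2−3)) = √(1/9 + 1/10) = √(0.1111111 + 0.1000000) = √0.2111111 = 0.459468
z = (z1 − z2)/SE = (0.110447 − (-0.151140)) / 0.459468 = 0.261587 / 0.459468 = 0.569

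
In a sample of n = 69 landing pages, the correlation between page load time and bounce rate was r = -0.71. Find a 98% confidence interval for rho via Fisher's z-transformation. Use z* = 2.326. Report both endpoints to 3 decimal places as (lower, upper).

z_r = atanh(-0.71) = -0.887184;  SE = 1/√(n−3) = 1/√66 = 0.123091
z-limits: -0.887184 ± 2.326·0.123091 = -0.887184 ± 0.286310 = [-1.173494, -0.600874]
ρ-limits: (tanh -1.173494, tanh -0.600874) = (-0.825, -0.538)

(-0.825, -0.538)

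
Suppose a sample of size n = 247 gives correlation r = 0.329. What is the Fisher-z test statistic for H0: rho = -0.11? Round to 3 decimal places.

Fisher z: atanh(0.329) = 0.341706, atanh(-0.11) = -0.110447
z = (z_r − z_0)·√(n−3) = (0.341706 − (-0.110447))·√244 = 0.452153 · 15.620499 = 7.063

7.063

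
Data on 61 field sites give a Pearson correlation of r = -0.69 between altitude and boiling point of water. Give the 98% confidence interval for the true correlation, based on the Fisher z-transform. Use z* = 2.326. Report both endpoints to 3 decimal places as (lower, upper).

Fisher z: z_r = atanh(r) = ½·ln((1+(-0.69))/(1−(-0.69))) = -0.847956
SE(z) = 1/√(n−3) = 1/√58 = 0.131306
98% ⇒ z* = 2.326; margin = 2.326·0.131306 = 0.305418
CI on z-scale: (-1.153374, -0.542538)
Back-transform: tanh(-1.153374) = -0.818869, tanh(-0.542538) = -0.494907

(-0.819, -0.495)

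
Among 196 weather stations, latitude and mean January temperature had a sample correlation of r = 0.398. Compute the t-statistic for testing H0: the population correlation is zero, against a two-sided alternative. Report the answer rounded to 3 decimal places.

6.043

t = r·√(n−2) / √(1−r²) with r = 0.398, n = 196
  = 0.398·√194 / √(1 − 0.158404)
  = 0.398·13.928388 / 0.917385
  = 5.543498 / 0.917385 = 6.043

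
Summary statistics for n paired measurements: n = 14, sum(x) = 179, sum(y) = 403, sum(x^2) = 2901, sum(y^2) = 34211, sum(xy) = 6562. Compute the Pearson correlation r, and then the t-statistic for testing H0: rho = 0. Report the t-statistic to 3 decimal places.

1.418

S_xy = nΣxy − ΣxΣy = 14·6562 − 179·403 = 91868 − 72137 = 19731
S_xx = nΣx² − (Σx)² = 14·2901 − 179² = 40614 − 32041 = 8573
S_yy = nΣy² − (Σy)² = 14·34211 − 403² = 478954 − 162409 = 316545
r = S_xy / √(S_xx·S_yy) = 19731 / √(8573·316545) = 19731 / √2713740285 = 19731 / 52093.5724 = 0.3788
t = r·√(n−2)/√(1−r²) = 0.3788·√12 / √(1−0.143489) = 1.312202 / 0.925479 = 1.418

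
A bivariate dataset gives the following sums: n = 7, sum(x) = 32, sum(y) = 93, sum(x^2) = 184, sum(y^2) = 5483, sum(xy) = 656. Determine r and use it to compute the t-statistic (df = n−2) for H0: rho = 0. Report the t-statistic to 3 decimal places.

1.579

Numerator: nΣxy − (Σx)(Σy) = 7·656 − (32)(93) = 1616
Denominator: √[(nΣx²−(Σx)²)(nΣy²−(Σy)²)]
  nΣx²−(Σx)² = 7·184 − 1024 = 264;  nΣy²−(Σy)² = 7·5483 − 8649 = 29732
  √(264·29732) = √7849248 = 2801.6509
r = 1616 / 2801.6509 = 0.5768
t = r·√(n−2)/√(1−r²) = 0.5768·√5 / √(1−0.332698) = 1.289764 / 0.816886 = 1.579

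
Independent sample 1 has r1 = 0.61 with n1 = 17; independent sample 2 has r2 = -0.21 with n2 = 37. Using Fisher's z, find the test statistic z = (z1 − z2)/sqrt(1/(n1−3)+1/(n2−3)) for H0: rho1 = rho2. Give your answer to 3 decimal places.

Fisher z-transforms: z1 = atanh(0.61) = 0.708921, z2 = atanh(-0.21) = -0.213171; difference d = 0.922092
Var(d) = 1/14 + 1/34 = 0.0714286 + 0.0294118 = 0.1008404
z = d/√Var(d) = 0.922092 / √0.1008404 = 0.922092 / 0.317554 = 2.904

2.904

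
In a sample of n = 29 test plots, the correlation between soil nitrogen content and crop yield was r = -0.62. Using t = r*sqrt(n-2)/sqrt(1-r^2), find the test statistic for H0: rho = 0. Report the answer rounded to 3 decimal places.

1 − r² = 1 − 0.3844 = 0.6156;  √(1−r²) = 0.784602
√(n−2) = √27 = 5.196152
t = r·√(n−2)/√(1−r²) = -0.62 · 5.196152 / 0.784602 = -4.106

-4.106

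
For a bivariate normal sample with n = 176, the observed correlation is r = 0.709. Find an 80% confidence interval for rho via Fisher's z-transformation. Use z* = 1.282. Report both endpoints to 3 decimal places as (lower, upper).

z_r = atanh(0.709) = 0.885170;  SE = 1/√(n−3) = 1/√173 = 0.076029
z-limits: 0.885170 ± 1.282·0.076029 = 0.885170 ± 0.097469 = [0.787701, 0.982639]
ρ-limits: (tanh 0.787701, tanh 0.982639) = (0.657, 0.754)

(0.657, 0.754)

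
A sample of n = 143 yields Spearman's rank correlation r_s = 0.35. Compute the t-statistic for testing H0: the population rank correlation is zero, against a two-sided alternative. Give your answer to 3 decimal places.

t = r_s·√(n−2) / √(1−r_s²) with r_s = 0.35, n = 143
  = 0.35·√141 / √(1 − 0.1225)
  = 0.35·11.874342 / 0.936750
  = 4.156020 / 0.936750 = 4.437

4.437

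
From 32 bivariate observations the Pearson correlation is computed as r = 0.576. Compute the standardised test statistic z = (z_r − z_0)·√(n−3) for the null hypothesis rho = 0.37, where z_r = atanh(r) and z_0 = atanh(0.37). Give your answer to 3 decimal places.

1.443

Fisher z: atanh(0.576) = 0.656456, atanh(0.37) = 0.388423
z = (z_r − z_0)·√(n−3) = (0.656456 − 0.388423)·√29 = 0.268033 · 5.385165 = 1.443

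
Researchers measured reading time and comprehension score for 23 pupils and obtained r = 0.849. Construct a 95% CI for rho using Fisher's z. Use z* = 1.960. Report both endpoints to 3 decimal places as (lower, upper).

Fisher z: z_r = atanh(r) = ½·ln((1+0.849)/(1−0.849)) = 1.252560
SE(z) = 1/√(n−3) = 1/√20 = 0.223607
95% ⇒ z* = 1.960; margin = 1.960·0.223607 = 0.438270
CI on z-scale: (0.814290, 1.690830)
Back-transform: tanh(0.814290) = 0.671950, tanh(1.690830) = 0.934253

(0.672, 0.934)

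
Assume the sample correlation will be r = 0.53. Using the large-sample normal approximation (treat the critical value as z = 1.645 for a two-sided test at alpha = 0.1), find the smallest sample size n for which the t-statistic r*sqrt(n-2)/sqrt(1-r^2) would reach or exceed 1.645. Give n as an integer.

9

r√(n−2)/√(1−r²) ≥ 1.645  ⇔  n−2 ≥ (1.645)²·(1−r²)/r²
(1−r²)/r² = (1−0.2809)/0.2809 = 2.5600
n ≥ 2 + 2.706025·2.5600 = 2 + 6.9274 = 8.9274
⌈8.9274⌉ = 9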